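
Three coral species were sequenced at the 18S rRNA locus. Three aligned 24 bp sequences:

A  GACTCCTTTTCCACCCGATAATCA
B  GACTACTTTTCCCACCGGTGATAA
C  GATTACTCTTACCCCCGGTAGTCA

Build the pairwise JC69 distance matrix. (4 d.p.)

A–B: 6/24 sites differ → p = 0.25, d = −0.75 ln(1 − 0.333333) = 0.304098 ≈ 0.3041.
A–C: 7/24 sites differ → p ≈ 0.291667, d = −0.75 ln(1 − 0.388889) = 0.369358 ≈ 0.3694.
B–C: 7/24 sites differ → p ≈ 0.291667, d = −0.75 ln(1 − 0.388889) = 0.369358 ≈ 0.3694.

d(A,B) = 0.3041, d(A,C) = 0.3694, d(B,C) = 0.3694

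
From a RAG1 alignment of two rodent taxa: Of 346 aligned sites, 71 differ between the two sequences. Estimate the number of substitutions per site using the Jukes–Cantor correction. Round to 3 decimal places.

p = 71/346 ≈ 0.205202.
d = −(3/4) ln(1 − 4p/3) = −0.75 ln(1 − 0.273603) = −0.75 ln(0.726397)
  = −0.75 × (-0.319659) = 0.239744 substitutions/site.

0.240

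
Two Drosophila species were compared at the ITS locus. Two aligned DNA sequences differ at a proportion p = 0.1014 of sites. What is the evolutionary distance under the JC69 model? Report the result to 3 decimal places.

0.109

d = −(3/4) ln(1 − 4p/3) = −0.75 ln(1 − 0.1352) = −0.75 ln(0.8648)
  = −0.75 × (-0.145257) = 0.108943 substitutions/site.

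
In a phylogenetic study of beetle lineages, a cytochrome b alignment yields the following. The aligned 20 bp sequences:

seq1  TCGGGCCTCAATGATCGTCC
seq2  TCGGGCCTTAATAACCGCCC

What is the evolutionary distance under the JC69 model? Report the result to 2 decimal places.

The sequences differ at 4 of 20 sites (9, 13, 15, 18), so p = 4/20 = 0.2.
d = −(3/4) ln(1 − 4p/3) = −0.75 ln(1 − 0.266667) = −0.75 ln(0.733333)
  = −0.75 × (-0.310155) = 0.232616 substitutions/site.

0.23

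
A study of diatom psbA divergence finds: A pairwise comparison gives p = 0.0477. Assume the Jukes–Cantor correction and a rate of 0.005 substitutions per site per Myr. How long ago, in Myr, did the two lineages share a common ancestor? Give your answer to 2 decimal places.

d = −(3/4) ln(1 − 4p/3) = −0.75 ln(1 − 0.0636) = −0.75 ln(0.9364)
  = −0.75 × (-0.065713) = 0.049285 substitutions/site.
Under a molecular clock d = 2μt, so t = d/(2μ) = 0.049285 / (2 × 0.005) = 4.93 Myr.

4.93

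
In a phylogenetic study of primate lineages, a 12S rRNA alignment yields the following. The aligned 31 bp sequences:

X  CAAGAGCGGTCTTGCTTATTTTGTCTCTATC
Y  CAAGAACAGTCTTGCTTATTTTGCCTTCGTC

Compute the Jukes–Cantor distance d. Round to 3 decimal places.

The sequences differ at 6 of 31 sites (6, 8, 24, 27, 28, 29), so p = 6/31 ≈ 0.193548.
d = −(3/4) ln(1 − 4p/3) = −0.75 ln(1 − 0.258064) = −0.75 ln(0.741936)
  = −0.75 × (-0.298492) = 0.223869 substitutions/site.

0.224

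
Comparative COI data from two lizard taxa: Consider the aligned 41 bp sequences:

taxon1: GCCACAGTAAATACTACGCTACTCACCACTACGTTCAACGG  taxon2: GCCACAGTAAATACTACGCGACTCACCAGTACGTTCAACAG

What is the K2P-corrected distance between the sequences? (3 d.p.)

0.077

Of 41 sites, 1 differences are transitions and 2 are transversions, so P = 1/41 ≈ 0.02439 and Q = 2/41 ≈ 0.04878.
Under the Kimura two-parameter model, d = −½ ln(1 − 2P − Q) − ¼ ln(1 − 2Q).
1 − 2P − Q = 0.90244, giving −½ ln(0.90244) = 0.051327.
1 − 2Q = 0.90244, giving −¼ ln(0.90244) = 0.025663.
d = 0.051327 + 0.025663 = 0.076990.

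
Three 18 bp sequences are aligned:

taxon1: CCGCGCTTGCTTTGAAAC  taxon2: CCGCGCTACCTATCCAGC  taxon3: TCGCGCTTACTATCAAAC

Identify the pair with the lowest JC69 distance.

taxon1–taxon2: 6/18 differ, p = 0.333, d = 0.441.
taxon1–taxon3: 4/18 differ, p = 0.222, d = 0.264.
taxon2–taxon3: 5/18 differ, p = 0.278, d = 0.347.
The smallest distance is between taxon1 and taxon3.

taxon1 and taxon3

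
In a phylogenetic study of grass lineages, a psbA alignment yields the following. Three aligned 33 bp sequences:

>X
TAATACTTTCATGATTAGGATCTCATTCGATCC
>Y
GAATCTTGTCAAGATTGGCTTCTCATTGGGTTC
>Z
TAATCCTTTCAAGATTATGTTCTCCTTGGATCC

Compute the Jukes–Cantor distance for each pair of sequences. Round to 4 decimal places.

d(X,Y) = 0.4408, d(X,Z) = 0.2082, d(Y,Z) = 0.3390

X–Y: 11/33 sites differ → p ≈ 0.333333, d = −0.75 ln(1 − 0.444444) = 0.440839 ≈ 0.4408.
X–Z: 6/33 sites differ → p ≈ 0.181818, d = −0.75 ln(1 − 0.242424) = 0.208224 ≈ 0.2082.
Y–Z: 9/33 sites differ → p ≈ 0.272727, d = −0.75 ln(1 − 0.363636) = 0.338988 ≈ 0.3390.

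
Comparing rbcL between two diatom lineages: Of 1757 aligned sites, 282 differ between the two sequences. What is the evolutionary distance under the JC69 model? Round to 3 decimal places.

0.181

p = 282/1757 ≈ 0.160501.
d = −(3/4) ln(1 − 4p/3) = −0.75 ln(1 − 0.214001) = −0.75 ln(0.785999)
  = −0.75 × (-0.240800) = 0.180600 substitutions/site.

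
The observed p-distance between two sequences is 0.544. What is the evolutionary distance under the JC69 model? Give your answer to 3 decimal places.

d = −(3/4) ln(1 − 4p/3) = −0.75 ln(1 − 0.725333) = −0.75 ln(0.274667)
  = −0.75 × (-1.292196) = 0.969147 substitutions/site.

0.969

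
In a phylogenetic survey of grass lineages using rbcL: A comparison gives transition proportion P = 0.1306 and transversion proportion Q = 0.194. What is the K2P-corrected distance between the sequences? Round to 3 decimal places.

0.426

Under the Kimura two-parameter model, d = −½ ln(1 − 2P − Q) − ¼ ln(1 − 2Q).
1 − 2P − Q = 0.5448, giving −½ ln(0.5448) = 0.303668.
1 − 2Q = 0.612, giving −¼ ln(0.612) = 0.122756.
d = 0.303668 + 0.122756 = 0.426424.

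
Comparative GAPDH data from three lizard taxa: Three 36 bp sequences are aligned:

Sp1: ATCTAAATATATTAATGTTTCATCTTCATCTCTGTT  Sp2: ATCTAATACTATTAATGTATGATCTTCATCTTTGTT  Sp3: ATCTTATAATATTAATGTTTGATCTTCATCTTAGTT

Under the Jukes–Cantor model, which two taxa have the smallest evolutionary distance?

Sp2 and Sp3

Sp1–Sp2: 6/36 differ, p = 0.167, d = 0.188.
Sp1–Sp3: 6/36 differ, p = 0.167, d = 0.188.
Sp2–Sp3: 4/36 differ, p = 0.111, d = 0.120.
The smallest distance is between Sp2 and Sp3.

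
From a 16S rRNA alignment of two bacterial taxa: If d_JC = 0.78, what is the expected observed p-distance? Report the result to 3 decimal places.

0.485

p = (3/4)(1 − e^(−4d/3)) = 0.75 × (1 − e^(-1.04)) = 0.75 × (1 − 0.353455) = 0.484909.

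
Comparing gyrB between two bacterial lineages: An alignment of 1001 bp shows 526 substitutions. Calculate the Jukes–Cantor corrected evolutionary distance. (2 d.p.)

0.90

p = 526/1001 ≈ 0.525475.
d = −(3/4) ln(1 − 4p/3) = −0.75 ln(1 − 0.700633) = −0.75 ln(0.299367)
  = −0.75 × (-1.206085) = 0.904564 substitutions/site.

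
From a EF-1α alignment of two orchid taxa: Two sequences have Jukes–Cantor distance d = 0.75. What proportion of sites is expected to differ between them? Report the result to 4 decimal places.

p = (3/4)(1 − e^(−4d/3)) = 0.75 × (1 − e^(-1)) = 0.75 × (1 − 0.367879) = 0.474091.

0.4741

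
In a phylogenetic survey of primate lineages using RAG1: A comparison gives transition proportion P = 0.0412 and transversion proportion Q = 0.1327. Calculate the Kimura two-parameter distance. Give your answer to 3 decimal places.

Under the Kimura two-parameter model, d = −½ ln(1 − 2P − Q) − ¼ ln(1 − 2Q).
1 − 2P − Q = 0.7849, giving −½ ln(0.7849) = 0.121099.
1 − 2Q = 0.7346, giving −¼ ln(0.7346) = 0.077107.
d = 0.121099 + 0.077107 = 0.198206.

0.198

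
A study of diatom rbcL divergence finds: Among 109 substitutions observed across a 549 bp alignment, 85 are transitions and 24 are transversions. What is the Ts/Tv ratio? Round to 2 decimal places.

3.54

R = 85/24 = 3.541666… ≈ 3.54 (to 2 d.p.).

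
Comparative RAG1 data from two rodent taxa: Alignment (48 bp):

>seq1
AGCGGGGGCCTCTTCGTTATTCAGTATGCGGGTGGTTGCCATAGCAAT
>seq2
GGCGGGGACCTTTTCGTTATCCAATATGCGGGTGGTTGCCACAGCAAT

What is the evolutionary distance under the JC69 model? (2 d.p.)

0.14

The sequences differ at 6 of 48 sites (1, 8, 12, 21, 24, 42), so p = 6/48 = 0.125.
d = −(3/4) ln(1 − 4p/3) = −0.75 ln(1 − 0.166667) = −0.75 ln(0.833333)
  = −0.75 × (-0.182322) = 0.136742 substitutions/site.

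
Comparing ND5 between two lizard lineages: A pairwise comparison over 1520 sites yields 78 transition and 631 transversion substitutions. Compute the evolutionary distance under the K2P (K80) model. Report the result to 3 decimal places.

0.808

P = 78/1520 ≈ 0.051316 and Q = 631/1520 ≈ 0.415132.
Under the Kimura two-parameter model, d = −½ ln(1 − 2P − Q) − ¼ ln(1 − 2Q).
1 − 2P − Q = 0.482236, giving −½ ln(0.482236) = 0.364661.
1 − 2Q = 0.169736, giving −¼ ln(0.169736) = 0.443378.
d = 0.364661 + 0.443378 = 0.808039.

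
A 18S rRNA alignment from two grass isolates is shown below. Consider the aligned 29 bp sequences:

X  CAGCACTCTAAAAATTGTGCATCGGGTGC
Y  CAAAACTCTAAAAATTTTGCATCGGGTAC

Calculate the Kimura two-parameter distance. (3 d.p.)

0.153

Of 29 sites, 2 differences are transitions and 2 are transversions, so P = 2/29 ≈ 0.068966 and Q = 2/29 ≈ 0.068966.
Under the Kimura two-parameter model, d = −½ ln(1 − 2P − Q) − ¼ ln(1 − 2Q).
1 − 2P − Q = 0.793102, giving −½ ln(0.793102) = 0.115902.
1 − 2Q = 0.862068, giving −¼ ln(0.862068) = 0.037105.
d = 0.115902 + 0.037105 = 0.153007.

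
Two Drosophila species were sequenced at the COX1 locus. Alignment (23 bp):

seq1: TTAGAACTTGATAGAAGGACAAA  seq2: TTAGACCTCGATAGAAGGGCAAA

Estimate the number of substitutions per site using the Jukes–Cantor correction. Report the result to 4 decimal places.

The sequences differ at 3 of 23 sites (6, 9, 19), so p = 3/23 ≈ 0.130435.
d = −(3/4) ln(1 − 4p/3) = −0.75 ln(1 − 0.173913) = −0.75 ln(0.826087)
  = −0.75 × (-0.191055) = 0.143291 substitutions/site.

0.1433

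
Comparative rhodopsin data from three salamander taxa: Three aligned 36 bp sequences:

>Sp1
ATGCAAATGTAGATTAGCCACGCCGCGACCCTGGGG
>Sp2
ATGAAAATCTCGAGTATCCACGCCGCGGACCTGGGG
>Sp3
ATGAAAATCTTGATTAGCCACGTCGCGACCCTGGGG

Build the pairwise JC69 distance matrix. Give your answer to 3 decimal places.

Sp1–Sp2: 7/36 sites differ → p ≈ 0.194444, d = −0.75 ln(1 − 0.259259) = 0.225078 ≈ 0.225.
Sp1–Sp3: 4/36 sites differ → p ≈ 0.111111, d = −0.75 ln(1 − 0.148148) = 0.120257 ≈ 0.120.
Sp2–Sp3: 6/36 sites differ → p ≈ 0.166667, d = −0.75 ln(1 − 0.222223) = 0.188487 ≈ 0.188.

d(Sp1,Sp2) = 0.225, d(Sp1,Sp3) = 0.120, d(Sp2,Sp3) = 0.188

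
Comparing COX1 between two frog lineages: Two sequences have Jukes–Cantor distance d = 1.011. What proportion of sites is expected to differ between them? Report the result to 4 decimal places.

0.5552

p = (3/4)(1 − e^(−4d/3)) = 0.75 × (1 − e^(-1.348)) = 0.75 × (1 − 0.259759) = 0.555181.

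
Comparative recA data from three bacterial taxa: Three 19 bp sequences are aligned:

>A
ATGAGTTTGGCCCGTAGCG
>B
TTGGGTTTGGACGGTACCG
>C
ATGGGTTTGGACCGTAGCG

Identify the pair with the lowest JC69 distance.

A–B: 5/19 differ, p = 0.263, d = 0.324.
A–C: 2/19 differ, p = 0.105, d = 0.113.
B–C: 3/19 differ, p = 0.158, d = 0.177.
The smallest distance is between A and C.

A and C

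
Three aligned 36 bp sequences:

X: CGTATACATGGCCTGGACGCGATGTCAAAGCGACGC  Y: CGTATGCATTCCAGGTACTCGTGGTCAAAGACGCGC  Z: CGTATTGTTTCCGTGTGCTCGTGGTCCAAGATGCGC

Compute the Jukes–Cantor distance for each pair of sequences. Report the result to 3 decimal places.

d(X,Y) = 0.441, d(X,Z) = 0.608, d(Y,Z) = 0.264

X–Y: 12/36 sites differ → p ≈ 0.333333, d = −0.75 ln(1 − 0.444444) = 0.440839 ≈ 0.441.
X–Z: 15/36 sites differ → p ≈ 0.416667, d = −0.75 ln(1 − 0.555556) = 0.608198 ≈ 0.608.
Y–Z: 8/36 sites differ → p ≈ 0.222222, d = −0.75 ln(1 − 0.296296) = 0.263548 ≈ 0.264.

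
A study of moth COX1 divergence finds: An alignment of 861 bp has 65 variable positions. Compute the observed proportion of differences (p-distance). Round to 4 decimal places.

p = 65/861 = 0.075493… ≈ 0.0755 (to 4 d.p.).

0.0755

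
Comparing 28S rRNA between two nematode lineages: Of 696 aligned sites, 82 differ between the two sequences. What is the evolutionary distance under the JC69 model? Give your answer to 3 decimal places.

0.128

p = 82/696 ≈ 0.117816.
d = −(3/4) ln(1 − 4p/3) = −0.75 ln(1 − 0.157088) = −0.75 ln(0.842912)
  = −0.75 × (-0.170893) = 0.128170 substitutions/site.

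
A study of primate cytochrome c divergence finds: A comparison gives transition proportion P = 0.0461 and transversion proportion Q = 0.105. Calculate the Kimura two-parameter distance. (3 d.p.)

0.169

Under the Kimura two-parameter model, d = −½ ln(1 − 2P − Q) − ¼ ln(1 − 2Q).
1 − 2P − Q = 0.8028, giving −½ ln(0.8028) = 0.109825.
1 − 2Q = 0.79, giving −¼ ln(0.79) = 0.058931.
d = 0.109825 + 0.058931 = 0.168756.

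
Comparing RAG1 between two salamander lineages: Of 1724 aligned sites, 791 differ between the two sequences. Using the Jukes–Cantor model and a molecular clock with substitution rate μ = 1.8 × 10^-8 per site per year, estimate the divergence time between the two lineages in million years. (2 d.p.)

p = 791/1724 ≈ 0.458817.
d = −(3/4) ln(1 − 4p/3) = −0.75 ln(1 − 0.611756) = −0.75 ln(0.388244)
  = −0.75 × (-0.946121) = 0.709591 substitutions/site.
Under a molecular clock d = 2μt, so t = d/(2μ) = 0.709591 / (2 × 1.8 × 10^-8) = 19.71 million years.

19.71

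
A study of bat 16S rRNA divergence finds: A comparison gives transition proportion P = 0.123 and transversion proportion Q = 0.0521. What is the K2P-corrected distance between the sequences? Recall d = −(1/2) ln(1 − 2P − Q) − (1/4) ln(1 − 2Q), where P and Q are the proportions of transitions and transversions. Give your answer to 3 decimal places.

0.204

Under the Kimura two-parameter model, d = −½ ln(1 − 2P − Q) − ¼ ln(1 − 2Q).
1 − 2P − Q = 0.7019, giving −½ ln(0.7019) = 0.176982.
1 − 2Q = 0.8958, giving −¼ ln(0.8958) = 0.027510.
d = 0.176982 + 0.027510 = 0.204492.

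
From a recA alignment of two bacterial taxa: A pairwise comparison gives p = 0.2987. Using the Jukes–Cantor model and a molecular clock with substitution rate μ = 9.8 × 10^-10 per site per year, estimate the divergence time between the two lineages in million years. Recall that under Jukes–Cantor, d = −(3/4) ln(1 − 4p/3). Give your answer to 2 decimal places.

194.37

d = −(3/4) ln(1 − 4p/3) = −0.75 ln(1 − 0.398267) = −0.75 ln(0.601733)
  = −0.75 × (-0.507941) = 0.380956 substitutions/site.
Under a molecular clock d = 2μt, so t = d/(2μ) = 0.380956 / (2 × 9.8 × 10^-10) = 194.37 million years.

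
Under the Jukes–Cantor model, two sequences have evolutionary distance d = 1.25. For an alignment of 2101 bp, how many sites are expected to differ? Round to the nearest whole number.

Invert JC69: p = (3/4)(1 − e^(−4d/3)) = 0.75 × (1 − e^(-1.666667)) = 0.75 × (1 − 0.188876) = 0.608343.
Expected differing sites = pL ≈ 0.608343 × 2101 = 1278.128643 ≈ 1278.

1278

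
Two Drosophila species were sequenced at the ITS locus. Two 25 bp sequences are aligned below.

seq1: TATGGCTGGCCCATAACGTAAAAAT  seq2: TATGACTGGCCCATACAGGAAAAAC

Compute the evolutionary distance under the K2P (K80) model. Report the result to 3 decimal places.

0.233

Of 25 sites, 2 differences are transitions and 3 are transversions, so P = 2/25 = 0.08 and Q = 3/25 = 0.12.
Under the Kimura two-parameter model, d = −½ ln(1 − 2P − Q) − ¼ ln(1 − 2Q).
1 − 2P − Q = 0.72, giving −½ ln(0.72) = 0.164252.
1 − 2Q = 0.76, giving −¼ ln(0.76) = 0.068609.
d = 0.164252 + 0.068609 = 0.232861.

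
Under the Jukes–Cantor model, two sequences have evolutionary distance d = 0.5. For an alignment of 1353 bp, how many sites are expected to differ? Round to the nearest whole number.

494

Invert JC69: p = (3/4)(1 − e^(−4d/3)) = 0.75 × (1 − e^(-0.666667)) = 0.75 × (1 − 0.513417) = 0.364937.
Expected differing sites = pL ≈ 0.364937 × 1353 = 493.759761 ≈ 494.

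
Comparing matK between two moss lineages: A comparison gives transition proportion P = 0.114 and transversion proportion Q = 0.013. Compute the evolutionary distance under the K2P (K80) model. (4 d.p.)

0.1445

Under the Kimura two-parameter model, d = −½ ln(1 − 2P − Q) − ¼ ln(1 − 2Q).
1 − 2P − Q = 0.759, giving −½ ln(0.759) = 0.137877.
1 − 2Q = 0.974, giving −¼ ln(0.974) = 0.006586.
d = 0.137877 + 0.006586 = 0.144463.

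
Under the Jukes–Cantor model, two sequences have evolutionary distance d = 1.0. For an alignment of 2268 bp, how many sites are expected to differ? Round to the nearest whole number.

1253

Invert JC69: p = (3/4)(1 − e^(−4d/3)) = 0.75 × (1 − e^(-1.333333)) = 0.75 × (1 − 0.263597) = 0.552302.
Expected differing sites = pL ≈ 0.552302 × 2268 = 1252.620936 ≈ 1253.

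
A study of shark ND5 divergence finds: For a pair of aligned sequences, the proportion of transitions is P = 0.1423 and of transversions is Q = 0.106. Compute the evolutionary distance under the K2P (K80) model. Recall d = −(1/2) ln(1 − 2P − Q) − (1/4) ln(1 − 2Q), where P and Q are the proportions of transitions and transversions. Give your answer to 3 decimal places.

0.307

Under the Kimura two-parameter model, d = −½ ln(1 − 2P − Q) − ¼ ln(1 − 2Q).
1 − 2P − Q = 0.6094, giving −½ ln(0.6094) = 0.247640.
1 − 2Q = 0.788, giving −¼ ln(0.788) = 0.059564.
d = 0.247640 + 0.059564 = 0.307204.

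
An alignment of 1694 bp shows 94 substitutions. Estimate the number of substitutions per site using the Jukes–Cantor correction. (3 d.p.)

p = 94/1694 ≈ 0.05549.
d = −(3/4) ln(1 − 4p/3) = −0.75 ln(1 − 0.073987) = −0.75 ln(0.926013)
  = −0.75 × (-0.076867) = 0.057650 substitutions/site.

0.058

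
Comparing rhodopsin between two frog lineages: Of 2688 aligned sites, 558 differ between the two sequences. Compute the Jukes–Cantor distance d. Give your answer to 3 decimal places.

p = 558/2688 ≈ 0.207589.
d = −(3/4) ln(1 − 4p/3) = −0.75 ln(1 − 0.276785) = −0.75 ln(0.723215)
  = −0.75 × (-0.324049) = 0.243037 substitutions/site.

0.243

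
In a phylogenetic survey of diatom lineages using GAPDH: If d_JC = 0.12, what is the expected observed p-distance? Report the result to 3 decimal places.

0.111

p = (3/4)(1 − e^(−4d/3)) = 0.75 × (1 − e^(-0.16)) = 0.75 × (1 − 0.852144) = 0.110892.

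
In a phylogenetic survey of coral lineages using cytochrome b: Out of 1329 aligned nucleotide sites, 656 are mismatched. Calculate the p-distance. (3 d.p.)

0.494

p = 656/1329 = 0.493604… ≈ 0.494 (to 3 d.p.).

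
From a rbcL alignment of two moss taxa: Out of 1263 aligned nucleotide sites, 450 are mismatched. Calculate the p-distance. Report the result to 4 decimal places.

0.3563

p = 450/1263 = 0.356294… ≈ 0.3563 (to 4 d.p.).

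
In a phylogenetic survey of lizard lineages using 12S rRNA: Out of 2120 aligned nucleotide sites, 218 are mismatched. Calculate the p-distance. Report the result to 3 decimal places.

0.103

p = 218/2120 = 0.102830… ≈ 0.103 (to 3 d.p.).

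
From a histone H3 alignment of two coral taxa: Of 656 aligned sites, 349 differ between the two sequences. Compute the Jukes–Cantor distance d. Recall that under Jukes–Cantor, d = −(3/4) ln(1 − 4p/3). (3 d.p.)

0.927

p = 349/656 ≈ 0.532012.
d = −(3/4) ln(1 − 4p/3) = −0.75 ln(1 − 0.709349) = −0.75 ln(0.290651)
  = −0.75 × (-1.235632) = 0.926724 substitutions/site.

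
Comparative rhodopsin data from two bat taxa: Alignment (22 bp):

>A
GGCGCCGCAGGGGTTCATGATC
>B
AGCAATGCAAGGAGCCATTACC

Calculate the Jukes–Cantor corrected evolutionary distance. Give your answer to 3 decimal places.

The sequences differ at 10 of 22 sites (1, 4, 5, 6, 10, 13, 14, 15, 19, 21), so p = 10/22 ≈ 0.454545.
d = −(3/4) ln(1 − 4p/3) = −0.75 ln(1 − 0.60606) = −0.75 ln(0.39394)
  = −0.75 × (-0.931557) = 0.698668 substitutions/site.

0.699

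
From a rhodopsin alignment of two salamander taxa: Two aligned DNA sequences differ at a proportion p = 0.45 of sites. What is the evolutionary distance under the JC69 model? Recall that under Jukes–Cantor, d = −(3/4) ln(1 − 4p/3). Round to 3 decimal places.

d = −(3/4) ln(1 − 4p/3) = −0.75 ln(1 − 0.6) = −0.75 ln(0.4)
  = −0.75 × (-0.916291) = 0.687218 substitutions/site.

0.687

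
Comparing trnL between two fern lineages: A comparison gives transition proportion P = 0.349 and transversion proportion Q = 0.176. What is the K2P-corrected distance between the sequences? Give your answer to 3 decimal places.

Under the Kimura two-parameter model, d = −½ ln(1 − 2P − Q) − ¼ ln(1 − 2Q).
1 − 2P − Q = 0.126, giving −½ ln(0.126) = 1.035737.
1 − 2Q = 0.648, giving −¼ ln(0.648) = 0.108466.
d = 1.035737 + 0.108466 = 1.144203.

1.144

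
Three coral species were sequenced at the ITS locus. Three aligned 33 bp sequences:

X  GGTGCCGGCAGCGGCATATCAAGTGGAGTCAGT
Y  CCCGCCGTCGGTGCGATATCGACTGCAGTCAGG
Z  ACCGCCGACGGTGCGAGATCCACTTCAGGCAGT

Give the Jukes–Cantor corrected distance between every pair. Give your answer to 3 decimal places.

d(X,Y) = 0.497, d(X,Z) = 0.625, d(Y,Z) = 0.249

X–Y: 12/33 sites differ → p ≈ 0.363636, d = −0.75 ln(1 − 0.484848) = 0.497470 ≈ 0.497.
X–Z: 14/33 sites differ → p ≈ 0.424242, d = −0.75 ln(1 − 0.565656) = 0.625439 ≈ 0.625.
Y–Z: 7/33 sites differ → p ≈ 0.212121, d = −0.75 ln(1 − 0.282828) = 0.249330 ≈ 0.249.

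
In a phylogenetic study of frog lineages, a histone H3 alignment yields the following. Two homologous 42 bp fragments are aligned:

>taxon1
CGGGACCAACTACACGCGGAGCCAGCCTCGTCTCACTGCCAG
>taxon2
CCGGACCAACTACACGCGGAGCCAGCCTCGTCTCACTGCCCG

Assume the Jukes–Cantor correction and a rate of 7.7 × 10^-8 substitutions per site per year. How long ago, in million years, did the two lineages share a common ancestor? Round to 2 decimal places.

The sequences differ at 2 of 42 sites (2, 41), so p = 2/42 ≈ 0.047619.
d = −(3/4) ln(1 − 4p/3) = −0.75 ln(1 − 0.063492) = −0.75 ln(0.936508)
  = −0.75 × (-0.065597) = 0.049198 substitutions/site.
Under a molecular clock d = 2μt, so t = d/(2μ) = 0.049198 / (2 × 7.7 × 10^-8) = 0.32 million years.

0.32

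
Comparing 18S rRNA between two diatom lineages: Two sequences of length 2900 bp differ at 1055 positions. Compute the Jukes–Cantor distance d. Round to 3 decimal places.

p = 1055/2900 ≈ 0.363793.
d = −(3/4) ln(1 − 4p/3) = −0.75 ln(1 − 0.485057) = −0.75 ln(0.514943)
  = −0.75 × (-0.663699) = 0.497774 substitutions/site.

0.498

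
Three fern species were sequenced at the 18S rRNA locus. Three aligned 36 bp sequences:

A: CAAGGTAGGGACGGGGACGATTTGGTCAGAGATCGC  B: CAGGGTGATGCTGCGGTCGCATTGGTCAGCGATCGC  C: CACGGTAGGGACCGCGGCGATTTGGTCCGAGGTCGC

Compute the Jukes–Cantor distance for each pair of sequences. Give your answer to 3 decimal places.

d(A,B) = 0.392, d(A,C) = 0.188, d(B,C) = 0.608

A–B: 11/36 sites differ → p ≈ 0.305556, d = −0.75 ln(1 − 0.407408) = 0.392437 ≈ 0.392.
A–C: 6/36 sites differ → p ≈ 0.166667, d = −0.75 ln(1 − 0.222223) = 0.188487 ≈ 0.188.
B–C: 15/36 sites differ → p ≈ 0.416667, d = −0.75 ln(1 − 0.555556) = 0.608198 ≈ 0.608.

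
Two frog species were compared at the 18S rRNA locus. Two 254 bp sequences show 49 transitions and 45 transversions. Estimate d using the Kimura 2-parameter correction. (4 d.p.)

P = 49/254 ≈ 0.192913 and Q = 45/254 ≈ 0.177165.
Under the Kimura two-parameter model, d = −½ ln(1 − 2P − Q) − ¼ ln(1 − 2Q).
1 − 2P − Q = 0.437009, giving −½ ln(0.437009) = 0.413901.
1 − 2Q = 0.64567, giving −¼ ln(0.64567) = 0.109367.
d = 0.413901 + 0.109367 = 0.523268.

0.5233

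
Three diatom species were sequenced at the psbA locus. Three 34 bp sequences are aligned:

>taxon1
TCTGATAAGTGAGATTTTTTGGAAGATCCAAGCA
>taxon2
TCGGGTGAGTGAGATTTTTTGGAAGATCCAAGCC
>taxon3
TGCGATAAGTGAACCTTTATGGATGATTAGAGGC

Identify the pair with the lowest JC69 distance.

taxon1–taxon2: 4/34 differ, p = 0.118, d = 0.128.
taxon1–taxon3: 12/34 differ, p = 0.353, d = 0.477.
taxon2–taxon3: 13/34 differ, p = 0.382, d = 0.535.
The smallest distance is between taxon1 and taxon2.

taxon1 and taxon2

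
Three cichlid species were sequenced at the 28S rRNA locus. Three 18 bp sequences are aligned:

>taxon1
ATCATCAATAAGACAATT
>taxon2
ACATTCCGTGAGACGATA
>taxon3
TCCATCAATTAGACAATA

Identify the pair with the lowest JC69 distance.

taxon1 and taxon3

taxon1–taxon2: 8/18 differ, p = 0.444, d = 0.673.
taxon1–taxon3: 4/18 differ, p = 0.222, d = 0.264.
taxon2–taxon3: 7/18 differ, p = 0.389, d = 0.548.
The smallest distance is between taxon1 and taxon3.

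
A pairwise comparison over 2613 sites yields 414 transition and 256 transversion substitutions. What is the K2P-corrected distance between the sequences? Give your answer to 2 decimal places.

0.32

P = 414/2613 ≈ 0.158439 and Q = 256/2613 ≈ 0.097972.
Under the Kimura two-parameter model, d = −½ ln(1 − 2P − Q) − ¼ ln(1 − 2Q).
1 − 2P − Q = 0.58515, giving −½ ln(0.58515) = 0.267944.
1 − 2Q = 0.804056, giving −¼ ln(0.804056) = 0.054522.
d = 0.267944 + 0.054522 = 0.322466.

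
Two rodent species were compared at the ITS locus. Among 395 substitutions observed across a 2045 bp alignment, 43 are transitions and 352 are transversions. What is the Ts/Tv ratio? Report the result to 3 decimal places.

0.122

R = 43/352 = 0.122159… ≈ 0.122 (to 3 d.p.).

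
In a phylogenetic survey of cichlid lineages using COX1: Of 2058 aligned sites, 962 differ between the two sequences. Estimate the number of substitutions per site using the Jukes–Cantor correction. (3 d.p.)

0.732

p = 962/2058 ≈ 0.467444.
d = −(3/4) ln(1 − 4p/3) = −0.75 ln(1 − 0.623259) = −0.75 ln(0.376741)
  = −0.75 × (-0.976197) = 0.732148 substitutions/site.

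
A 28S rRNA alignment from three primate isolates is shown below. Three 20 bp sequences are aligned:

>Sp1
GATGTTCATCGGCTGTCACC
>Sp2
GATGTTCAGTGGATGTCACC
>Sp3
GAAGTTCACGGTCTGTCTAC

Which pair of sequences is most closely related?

Sp1–Sp2: 3/20 differ, p = 0.150, d = 0.167.
Sp1–Sp3: 6/20 differ, p = 0.300, d = 0.383.
Sp2–Sp3: 7/20 differ, p = 0.350, d = 0.471.
The smallest distance is between Sp1 and Sp2.

Sp1 and Sp2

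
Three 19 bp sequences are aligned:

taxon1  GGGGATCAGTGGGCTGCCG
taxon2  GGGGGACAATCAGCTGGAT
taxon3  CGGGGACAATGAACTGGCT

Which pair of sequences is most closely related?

taxon2 and taxon3

taxon1–taxon2: 8/19 differ, p = 0.421, d = 0.618.
taxon1–taxon3: 8/19 differ, p = 0.421, d = 0.618.
taxon2–taxon3: 4/19 differ, p = 0.211, d = 0.247.
The smallest distance is between taxon2 and taxon3.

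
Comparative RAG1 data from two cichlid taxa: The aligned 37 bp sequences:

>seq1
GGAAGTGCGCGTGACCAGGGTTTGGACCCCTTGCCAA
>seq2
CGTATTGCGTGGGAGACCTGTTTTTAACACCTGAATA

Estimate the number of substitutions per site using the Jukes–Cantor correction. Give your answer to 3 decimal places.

0.784

The sequences differ at 18 of 37 sites, so p = 18/37 ≈ 0.486486.
d = −(3/4) ln(1 − 4p/3) = −0.75 ln(1 − 0.648648) = −0.75 ln(0.351352)
  = −0.75 × (-1.045967) = 0.784475 substitutions/site.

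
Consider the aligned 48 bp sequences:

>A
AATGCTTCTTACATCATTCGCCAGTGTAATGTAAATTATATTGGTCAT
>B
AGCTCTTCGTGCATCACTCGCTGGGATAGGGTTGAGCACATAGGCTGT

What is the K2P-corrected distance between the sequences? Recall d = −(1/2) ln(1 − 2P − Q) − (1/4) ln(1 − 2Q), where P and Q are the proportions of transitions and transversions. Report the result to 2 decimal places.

Of 48 sites, 14 differences are transitions and 7 are transversions, so P = 14/48 ≈ 0.291667 and Q = 7/48 ≈ 0.145833.
Under the Kimura two-parameter model, d = −½ ln(1 − 2P − Q) − ¼ ln(1 − 2Q).
1 − 2P − Q = 0.270833, giving −½ ln(0.270833) = 0.653126.
1 − 2Q = 0.708334, giving −¼ ln(0.708334) = 0.086210.
d = 0.653126 + 0.086210 = 0.739336.

0.74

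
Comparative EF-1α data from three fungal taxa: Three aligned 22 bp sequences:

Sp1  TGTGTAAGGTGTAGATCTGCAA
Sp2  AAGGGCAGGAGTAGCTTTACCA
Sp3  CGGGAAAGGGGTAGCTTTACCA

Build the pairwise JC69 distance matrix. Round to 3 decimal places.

Sp1–Sp2: 10/22 sites differ → p ≈ 0.454545, d = −0.75 ln(1 − 0.60606) = 0.698667 ≈ 0.699.
Sp1–Sp3: 8/22 sites differ → p ≈ 0.363636, d = −0.75 ln(1 − 0.484848) = 0.497470 ≈ 0.497.
Sp2–Sp3: 5/22 sites differ → p ≈ 0.227273, d = −0.75 ln(1 − 0.303031) = 0.270761 ≈ 0.271.

d(Sp1,Sp2) = 0.699, d(Sp1,Sp3) = 0.497, d(Sp2,Sp3) = 0.271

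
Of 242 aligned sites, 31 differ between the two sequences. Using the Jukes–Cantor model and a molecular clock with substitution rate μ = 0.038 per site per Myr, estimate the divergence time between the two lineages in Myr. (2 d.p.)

p = 31/242 ≈ 0.128099.
d = −(3/4) ln(1 − 4p/3) = −0.75 ln(1 − 0.170799) = −0.75 ln(0.829201)
  = −0.75 × (-0.187293) = 0.140470 substitutions/site.
Under a molecular clock d = 2μt, so t = d/(2μ) = 0.140470 / (2 × 0.038) = 1.85 Myr.

1.85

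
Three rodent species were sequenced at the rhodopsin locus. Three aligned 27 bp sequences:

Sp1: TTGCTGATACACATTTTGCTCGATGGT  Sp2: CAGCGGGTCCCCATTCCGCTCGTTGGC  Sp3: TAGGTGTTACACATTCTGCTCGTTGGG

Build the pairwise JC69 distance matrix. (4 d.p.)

d(Sp1,Sp2) = 0.5107, d(Sp1,Sp3) = 0.2635, d(Sp2,Sp3) = 0.3770

Sp1–Sp2: 10/27 sites differ → p ≈ 0.37037, d = −0.75 ln(1 − 0.493827) = 0.510658 ≈ 0.5107.
Sp1–Sp3: 6/27 sites differ → p ≈ 0.222222, d = −0.75 ln(1 − 0.296296) = 0.263548 ≈ 0.2635.
Sp2–Sp3: 8/27 sites differ → p ≈ 0.296296, d = −0.75 ln(1 − 0.395061) = 0.376971 ≈ 0.3770.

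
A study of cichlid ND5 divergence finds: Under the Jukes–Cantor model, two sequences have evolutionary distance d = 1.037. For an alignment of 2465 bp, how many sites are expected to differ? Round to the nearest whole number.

1385

Invert JC69: p = (3/4)(1 − e^(−4d/3)) = 0.75 × (1 − e^(-1.382667)) = 0.75 × (1 − 0.250908) = 0.561819.
Expected differing sites = pL ≈ 0.561819 × 2465 = 1384.883835 ≈ 1385.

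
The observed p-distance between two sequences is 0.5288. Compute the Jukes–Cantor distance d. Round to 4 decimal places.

d = −(3/4) ln(1 − 4p/3) = −0.75 ln(1 − 0.705067) = −0.75 ln(0.294933)
  = −0.75 × (-1.221007) = 0.915755 substitutions/site.

0.9158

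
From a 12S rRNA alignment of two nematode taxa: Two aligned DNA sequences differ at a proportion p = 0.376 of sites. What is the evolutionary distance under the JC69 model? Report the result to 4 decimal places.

d = −(3/4) ln(1 − 4p/3) = −0.75 ln(1 − 0.501333) = −0.75 ln(0.498667)
  = −0.75 × (-0.695817) = 0.521863 substitutions/site.

0.5219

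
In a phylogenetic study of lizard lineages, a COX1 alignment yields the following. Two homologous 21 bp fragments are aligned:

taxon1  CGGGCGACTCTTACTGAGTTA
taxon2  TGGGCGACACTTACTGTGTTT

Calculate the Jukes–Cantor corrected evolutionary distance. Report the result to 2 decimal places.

The sequences differ at 4 of 21 sites (1, 9, 17, 21), so p = 4/21 ≈ 0.190476.
d = −(3/4) ln(1 − 4p/3) = −0.75 ln(1 − 0.253968) = −0.75 ln(0.746032)
  = −0.75 × (-0.292987) = 0.219740 substitutions/site.

0.22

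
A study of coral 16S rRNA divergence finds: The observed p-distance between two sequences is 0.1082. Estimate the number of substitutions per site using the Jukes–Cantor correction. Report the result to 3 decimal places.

0.117

d = −(3/4) ln(1 − 4p/3) = −0.75 ln(1 − 0.144267) = −0.75 ln(0.855733)
  = −0.75 × (-0.155797) = 0.116848 substitutions/site.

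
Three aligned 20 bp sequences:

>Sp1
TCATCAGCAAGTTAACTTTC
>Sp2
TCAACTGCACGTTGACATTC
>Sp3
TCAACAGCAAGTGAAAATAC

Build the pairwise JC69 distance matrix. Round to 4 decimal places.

Sp1–Sp2: 5/20 sites differ → p = 0.25, d = −0.75 ln(1 − 0.333333) = 0.304098 ≈ 0.3041.
Sp1–Sp3: 5/20 sites differ → p = 0.25, d = −0.75 ln(1 − 0.333333) = 0.304098 ≈ 0.3041.
Sp2–Sp3: 6/20 sites differ → p = 0.3, d = −0.75 ln(1 − 0.4) = 0.383119 ≈ 0.3831.

d(Sp1,Sp2) = 0.3041, d(Sp1,Sp3) = 0.3041, d(Sp2,Sp3) = 0.3831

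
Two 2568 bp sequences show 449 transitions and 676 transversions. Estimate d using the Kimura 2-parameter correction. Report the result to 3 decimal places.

P = 449/2568 ≈ 0.174844 and Q = 676/2568 ≈ 0.26324.
Under the Kimura two-parameter model, d = −½ ln(1 − 2P − Q) − ¼ ln(1 − 2Q).
1 − 2P − Q = 0.387072, giving −½ ln(0.387072) = 0.474572.
1 − 2Q = 0.47352, giving −¼ ln(0.47352) = 0.186890.
d = 0.474572 + 0.186890 = 0.661462.

0.661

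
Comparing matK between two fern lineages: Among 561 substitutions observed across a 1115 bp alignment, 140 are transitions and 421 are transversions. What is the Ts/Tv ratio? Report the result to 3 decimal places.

R = 140/421 = 0.332541… ≈ 0.333 (to 3 d.p.).

0.333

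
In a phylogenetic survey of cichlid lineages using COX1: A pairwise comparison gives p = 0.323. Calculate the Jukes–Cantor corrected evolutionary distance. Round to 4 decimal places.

d = −(3/4) ln(1 − 4p/3) = −0.75 ln(1 − 0.430667) = −0.75 ln(0.569333)
  = −0.75 × (-0.563290) = 0.422468 substitutions/site.

0.4225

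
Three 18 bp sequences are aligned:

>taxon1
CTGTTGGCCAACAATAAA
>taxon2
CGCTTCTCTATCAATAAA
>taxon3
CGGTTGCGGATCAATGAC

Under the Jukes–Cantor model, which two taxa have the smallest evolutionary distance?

taxon1–taxon2: 6/18 differ, p = 0.333, d = 0.441.
taxon1–taxon3: 7/18 differ, p = 0.389, d = 0.548.
taxon2–taxon3: 7/18 differ, p = 0.389, d = 0.548.
The smallest distance is between taxon1 and taxon2.

taxon1 and taxon2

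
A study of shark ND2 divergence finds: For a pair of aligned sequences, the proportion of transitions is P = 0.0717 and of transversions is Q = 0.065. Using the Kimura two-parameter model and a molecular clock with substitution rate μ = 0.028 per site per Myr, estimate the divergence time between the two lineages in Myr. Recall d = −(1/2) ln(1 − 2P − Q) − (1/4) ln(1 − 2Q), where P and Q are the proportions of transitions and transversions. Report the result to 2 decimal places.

Under the Kimura two-parameter model, d = −½ ln(1 − 2P − Q) − ¼ ln(1 − 2Q).
1 − 2P − Q = 0.7916, giving −½ ln(0.7916) = 0.116850.
1 − 2Q = 0.87, giving −¼ ln(0.87) = 0.034816.
d = 0.116850 + 0.034816 = 0.151666.
Under a molecular clock d = 2μt, so t = d/(2μ) = 0.151666 / (2 × 0.028) = 2.71 Myr.

2.71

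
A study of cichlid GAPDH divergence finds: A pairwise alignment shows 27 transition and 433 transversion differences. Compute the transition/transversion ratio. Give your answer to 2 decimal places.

0.06

R = 27/433 = 0.062355… ≈ 0.06 (to 2 d.p.).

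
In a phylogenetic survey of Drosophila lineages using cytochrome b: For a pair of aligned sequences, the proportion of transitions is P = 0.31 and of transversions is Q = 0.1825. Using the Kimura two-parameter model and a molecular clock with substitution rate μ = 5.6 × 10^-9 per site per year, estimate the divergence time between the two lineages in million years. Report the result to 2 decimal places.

82.55

Under the Kimura two-parameter model, d = −½ ln(1 − 2P − Q) − ¼ ln(1 − 2Q).
1 − 2P − Q = 0.1975, giving −½ ln(0.1975) = 0.811008.
1 − 2Q = 0.635, giving −¼ ln(0.635) = 0.113533.
d = 0.811008 + 0.113533 = 0.924541.
Under a molecular clock d = 2μt, so t = d/(2μ) = 0.924541 / (2 × 5.6 × 10^-9) = 82.55 million years.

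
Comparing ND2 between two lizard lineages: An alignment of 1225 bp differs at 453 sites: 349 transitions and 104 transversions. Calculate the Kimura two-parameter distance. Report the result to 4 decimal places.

P = 349/1225 ≈ 0.284898 and Q = 104/1225 ≈ 0.084898.
Under the Kimura two-parameter model, d = −½ ln(1 − 2P − Q) − ¼ ln(1 − 2Q).
1 − 2P − Q = 0.345306, giving −½ ln(0.345306) = 0.531662.
1 − 2Q = 0.830204, giving −¼ ln(0.830204) = 0.046521.
d = 0.531662 + 0.046521 = 0.578183.

0.5782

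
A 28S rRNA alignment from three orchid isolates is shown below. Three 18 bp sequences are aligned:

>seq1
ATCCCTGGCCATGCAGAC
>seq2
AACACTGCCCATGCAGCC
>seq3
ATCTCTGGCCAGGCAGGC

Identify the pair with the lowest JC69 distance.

seq1 and seq3

seq1–seq2: 4/18 differ, p = 0.222, d = 0.264.
seq1–seq3: 3/18 differ, p = 0.167, d = 0.188.
seq2–seq3: 5/18 differ, p = 0.278, d = 0.347.
The smallest distance is between seq1 and seq3.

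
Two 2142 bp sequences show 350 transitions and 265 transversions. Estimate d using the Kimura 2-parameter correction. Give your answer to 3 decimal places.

P = 350/2142 ≈ 0.163399 and Q = 265/2142 ≈ 0.123716.
Under the Kimura two-parameter model, d = −½ ln(1 − 2P − Q) − ¼ ln(1 − 2Q).
1 − 2P − Q = 0.549486, giving −½ ln(0.549486) = 0.299386.
1 − 2Q = 0.752568, giving −¼ ln(0.752568) = 0.071066.
d = 0.299386 + 0.071066 = 0.370452.

0.370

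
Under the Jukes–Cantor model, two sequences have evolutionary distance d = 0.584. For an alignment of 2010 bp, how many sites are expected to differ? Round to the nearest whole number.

Invert JC69: p = (3/4)(1 − e^(−4d/3)) = 0.75 × (1 − e^(-0.778667)) = 0.75 × (1 − 0.459017) = 0.405737.
Expected differing sites = pL ≈ 0.405737 × 2010 = 815.53137 ≈ 816.

816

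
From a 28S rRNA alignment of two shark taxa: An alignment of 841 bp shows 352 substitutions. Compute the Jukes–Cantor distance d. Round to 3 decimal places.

0.612

p = 352/841 ≈ 0.418549.
d = −(3/4) ln(1 − 4p/3) = −0.75 ln(1 − 0.558065) = −0.75 ln(0.441935)
  = −0.75 × (-0.816592) = 0.612444 substitutions/site.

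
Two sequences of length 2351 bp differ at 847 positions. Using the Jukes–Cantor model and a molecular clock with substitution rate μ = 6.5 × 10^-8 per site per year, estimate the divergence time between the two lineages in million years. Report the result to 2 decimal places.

3.78

p = 847/2351 ≈ 0.360272.
d = −(3/4) ln(1 − 4p/3) = −0.75 ln(1 − 0.480363) = −0.75 ln(0.519637)
  = −0.75 × (-0.654625) = 0.490969 substitutions/site.
Under a molecular clock d = 2μt, so t = d/(2μ) = 0.490969 / (2 × 6.5 × 10^-8) = 3.78 million years.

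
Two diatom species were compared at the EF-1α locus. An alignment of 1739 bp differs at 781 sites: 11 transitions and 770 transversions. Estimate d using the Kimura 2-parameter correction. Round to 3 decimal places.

0.846

P = 11/1739 ≈ 0.006325 and Q = 770/1739 ≈ 0.442783.
Under the Kimura two-parameter model, d = −½ ln(1 − 2P − Q) − ¼ ln(1 − 2Q).
1 − 2P − Q = 0.544567, giving −½ ln(0.544567) = 0.303882.
1 − 2Q = 0.114434, giving −¼ ln(0.114434) = 0.541939.
d = 0.303882 + 0.541939 = 0.845821.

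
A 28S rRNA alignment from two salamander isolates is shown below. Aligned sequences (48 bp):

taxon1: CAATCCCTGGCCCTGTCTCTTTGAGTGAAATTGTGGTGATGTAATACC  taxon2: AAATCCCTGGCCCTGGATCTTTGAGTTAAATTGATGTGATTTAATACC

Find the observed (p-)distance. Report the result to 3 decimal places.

0.146

The sequences differ at 7 of 48 positions (sites 1, 16, 17, 27, 34, 35, 41).
p = 7/48 = 0.145833… ≈ 0.146 (to 3 d.p.).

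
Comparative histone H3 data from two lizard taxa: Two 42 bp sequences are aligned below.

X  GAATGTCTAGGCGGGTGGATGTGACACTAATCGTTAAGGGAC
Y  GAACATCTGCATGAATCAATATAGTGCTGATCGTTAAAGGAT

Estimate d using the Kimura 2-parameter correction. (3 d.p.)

Of 42 sites, 16 differences are transitions and 2 are transversions, so P = 16/42 ≈ 0.380952 and Q = 2/42 ≈ 0.047619.
Under the Kimura two-parameter model, d = −½ ln(1 − 2P − Q) − ¼ ln(1 − 2Q).
1 − 2P − Q = 0.190477, giving −½ ln(0.190477) = 0.829112.
1 − 2Q = 0.904762, giving −¼ ln(0.904762) = 0.025021.
d = 0.829112 + 0.025021 = 0.854133.

0.854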